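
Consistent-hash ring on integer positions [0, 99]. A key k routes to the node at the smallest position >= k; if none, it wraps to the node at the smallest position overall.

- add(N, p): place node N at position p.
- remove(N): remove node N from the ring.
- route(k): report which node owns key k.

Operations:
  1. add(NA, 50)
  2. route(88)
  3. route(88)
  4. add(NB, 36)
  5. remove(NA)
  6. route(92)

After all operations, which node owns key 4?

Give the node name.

Op 1: add NA@50 -> ring=[50:NA]
Op 2: route key 88: none >= 88, wrap to smallest pos 50 -> NA
Op 3: route key 88: none >= 88, wrap to smallest pos 50 -> NA
Op 4: add NB@36 -> ring=[36:NB,50:NA]
Op 5: remove NA -> ring=[36:NB]
Op 6: route key 92: none >= 92, wrap to smallest pos 36 -> NB
Final route key 4: smallest pos >= 4 is 36 -> NB

Answer: NB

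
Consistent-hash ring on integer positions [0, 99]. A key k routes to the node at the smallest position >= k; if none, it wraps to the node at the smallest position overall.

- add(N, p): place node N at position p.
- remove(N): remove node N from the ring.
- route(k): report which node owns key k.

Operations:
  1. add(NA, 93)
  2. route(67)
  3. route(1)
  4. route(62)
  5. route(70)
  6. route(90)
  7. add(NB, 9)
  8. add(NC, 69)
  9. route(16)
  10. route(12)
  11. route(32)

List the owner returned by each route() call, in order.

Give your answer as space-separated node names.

Op 1: add NA@93 -> ring=[93:NA]
Op 2: route key 67: smallest pos >= 67 is 93 -> NA
Op 3: route key 1: smallest pos >= 1 is 93 -> NA
Op 4: route key 62: smallest pos >= 62 is 93 -> NA
Op 5: route key 70: smallest pos >= 70 is 93 -> NA
Op 6: route key 90: smallest pos >= 90 is 93 -> NA
Op 7: add NB@9 -> ring=[9:NB,93:NA]
Op 8: add NC@69 -> ring=[9:NB,69:NC,93:NA]
Op 9: route key 16: smallest pos >= 16 is 69 -> NC
Op 10: route key 12: smallest pos >= 12 is 69 -> NC
Op 11: route key 32: smallest pos >= 32 is 69 -> NC

Answer: NA NA NA NA NA NC NC NC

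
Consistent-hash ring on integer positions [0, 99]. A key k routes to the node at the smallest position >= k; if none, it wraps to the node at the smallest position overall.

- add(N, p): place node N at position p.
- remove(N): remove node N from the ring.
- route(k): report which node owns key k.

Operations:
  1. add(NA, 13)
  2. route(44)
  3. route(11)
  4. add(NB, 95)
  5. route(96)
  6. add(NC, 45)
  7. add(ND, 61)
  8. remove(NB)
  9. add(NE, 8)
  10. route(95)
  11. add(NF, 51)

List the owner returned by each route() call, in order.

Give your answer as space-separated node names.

Op 1: add NA@13 -> ring=[13:NA]
Op 2: route key 44: none >= 44, wrap to smallest pos 13 -> NA
Op 3: route key 11: smallest pos >= 11 is 13 -> NA
Op 4: add NB@95 -> ring=[13:NA,95:NB]
Op 5: route key 96: none >= 96, wrap to smallest pos 13 -> NA
Op 6: add NC@45 -> ring=[13:NA,45:NC,95:NB]
Op 7: add ND@61 -> ring=[13:NA,45:NC,61:ND,95:NB]
Op 8: remove NB -> ring=[13:NA,45:NC,61:ND]
Op 9: add NE@8 -> ring=[8:NE,13:NA,45:NC,61:ND]
Op 10: route key 95: none >= 95, wrap to smallest pos 8 -> NE
Op 11: add NF@51 -> ring=[8:NE,13:NA,45:NC,51:NF,61:ND]

Answer: NA NA NA NE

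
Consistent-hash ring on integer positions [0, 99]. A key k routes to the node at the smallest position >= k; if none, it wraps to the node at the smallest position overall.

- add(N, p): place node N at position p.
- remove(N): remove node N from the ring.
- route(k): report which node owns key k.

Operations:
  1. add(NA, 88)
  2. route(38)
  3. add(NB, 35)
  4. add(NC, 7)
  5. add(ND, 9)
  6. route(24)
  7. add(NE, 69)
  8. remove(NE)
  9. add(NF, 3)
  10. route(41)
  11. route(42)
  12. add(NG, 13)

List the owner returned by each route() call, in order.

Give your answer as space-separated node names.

Answer: NA NB NA NA

Derivation:
Op 1: add NA@88 -> ring=[88:NA]
Op 2: route key 38: smallest pos >= 38 is 88 -> NA
Op 3: add NB@35 -> ring=[35:NB,88:NA]
Op 4: add NC@7 -> ring=[7:NC,35:NB,88:NA]
Op 5: add ND@9 -> ring=[7:NC,9:ND,35:NB,88:NA]
Op 6: route key 24: smallest pos >= 24 is 35 -> NB
Op 7: add NE@69 -> ring=[7:NC,9:ND,35:NB,69:NE,88:NA]
Op 8: remove NE -> ring=[7:NC,9:ND,35:NB,88:NA]
Op 9: add NF@3 -> ring=[3:NF,7:NC,9:ND,35:NB,88:NA]
Op 10: route key 41: smallest pos >= 41 is 88 -> NA
Op 11: route key 42: smallest pos >= 42 is 88 -> NA
Op 12: add NG@13 -> ring=[3:NF,7:NC,9:ND,13:NG,35:NB,88:NA]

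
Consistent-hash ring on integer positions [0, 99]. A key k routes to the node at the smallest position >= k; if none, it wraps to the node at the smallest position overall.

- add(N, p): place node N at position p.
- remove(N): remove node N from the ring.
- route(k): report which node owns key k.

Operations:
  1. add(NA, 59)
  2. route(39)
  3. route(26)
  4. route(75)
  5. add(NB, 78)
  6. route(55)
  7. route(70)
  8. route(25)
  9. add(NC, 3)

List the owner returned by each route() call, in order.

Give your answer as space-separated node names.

Answer: NA NA NA NA NB NA

Derivation:
Op 1: add NA@59 -> ring=[59:NA]
Op 2: route key 39: smallest pos >= 39 is 59 -> NA
Op 3: route key 26: smallest pos >= 26 is 59 -> NA
Op 4: route key 75: none >= 75, wrap to smallest pos 59 -> NA
Op 5: add NB@78 -> ring=[59:NA,78:NB]
Op 6: route key 55: smallest pos >= 55 is 59 -> NA
Op 7: route key 70: smallest pos >= 70 is 78 -> NB
Op 8: route key 25: smallest pos >= 25 is 59 -> NA
Op 9: add NC@3 -> ring=[3:NC,59:NA,78:NB]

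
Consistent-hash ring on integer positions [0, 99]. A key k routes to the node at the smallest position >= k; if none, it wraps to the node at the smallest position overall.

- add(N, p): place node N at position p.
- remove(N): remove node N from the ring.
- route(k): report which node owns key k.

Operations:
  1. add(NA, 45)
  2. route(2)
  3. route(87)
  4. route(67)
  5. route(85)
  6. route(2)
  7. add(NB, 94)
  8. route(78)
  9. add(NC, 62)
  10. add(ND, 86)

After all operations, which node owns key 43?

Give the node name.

Op 1: add NA@45 -> ring=[45:NA]
Op 2: route key 2: smallest pos >= 2 is 45 -> NA
Op 3: route key 87: none >= 87, wrap to smallest pos 45 -> NA
Op 4: route key 67: none >= 67, wrap to smallest pos 45 -> NA
Op 5: route key 85: none >= 85, wrap to smallest pos 45 -> NA
Op 6: route key 2: smallest pos >= 2 is 45 -> NA
Op 7: add NB@94 -> ring=[45:NA,94:NB]
Op 8: route key 78: smallest pos >= 78 is 94 -> NB
Op 9: add NC@62 -> ring=[45:NA,62:NC,94:NB]
Op 10: add ND@86 -> ring=[45:NA,62:NC,86:ND,94:NB]
Final route key 43: smallest pos >= 43 is 45 -> NA

Answer: NA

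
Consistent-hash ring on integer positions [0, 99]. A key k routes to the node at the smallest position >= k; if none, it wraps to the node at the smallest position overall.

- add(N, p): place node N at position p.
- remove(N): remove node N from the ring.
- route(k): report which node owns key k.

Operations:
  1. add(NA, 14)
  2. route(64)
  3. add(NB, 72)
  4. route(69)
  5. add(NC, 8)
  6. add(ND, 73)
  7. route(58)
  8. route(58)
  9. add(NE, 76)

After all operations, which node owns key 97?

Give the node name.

Answer: NC

Derivation:
Op 1: add NA@14 -> ring=[14:NA]
Op 2: route key 64: none >= 64, wrap to smallest pos 14 -> NA
Op 3: add NB@72 -> ring=[14:NA,72:NB]
Op 4: route key 69: smallest pos >= 69 is 72 -> NB
Op 5: add NC@8 -> ring=[8:NC,14:NA,72:NB]
Op 6: add ND@73 -> ring=[8:NC,14:NA,72:NB,73:ND]
Op 7: route key 58: smallest pos >= 58 is 72 -> NB
Op 8: route key 58: smallest pos >= 58 is 72 -> NB
Op 9: add NE@76 -> ring=[8:NC,14:NA,72:NB,73:ND,76:NE]
Final route key 97: none >= 97, wrap to smallest pos 8 -> NC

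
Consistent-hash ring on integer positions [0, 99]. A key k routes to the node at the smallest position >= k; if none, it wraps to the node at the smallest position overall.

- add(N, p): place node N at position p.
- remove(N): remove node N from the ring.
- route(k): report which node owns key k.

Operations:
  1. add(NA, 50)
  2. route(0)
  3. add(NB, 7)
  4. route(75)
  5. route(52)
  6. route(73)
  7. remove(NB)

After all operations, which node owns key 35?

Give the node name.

Op 1: add NA@50 -> ring=[50:NA]
Op 2: route key 0: smallest pos >= 0 is 50 -> NA
Op 3: add NB@7 -> ring=[7:NB,50:NA]
Op 4: route key 75: none >= 75, wrap to smallest pos 7 -> NB
Op 5: route key 52: none >= 52, wrap to smallest pos 7 -> NB
Op 6: route key 73: none >= 73, wrap to smallest pos 7 -> NB
Op 7: remove NB -> ring=[50:NA]
Final route key 35: smallest pos >= 35 is 50 -> NA

Answer: NA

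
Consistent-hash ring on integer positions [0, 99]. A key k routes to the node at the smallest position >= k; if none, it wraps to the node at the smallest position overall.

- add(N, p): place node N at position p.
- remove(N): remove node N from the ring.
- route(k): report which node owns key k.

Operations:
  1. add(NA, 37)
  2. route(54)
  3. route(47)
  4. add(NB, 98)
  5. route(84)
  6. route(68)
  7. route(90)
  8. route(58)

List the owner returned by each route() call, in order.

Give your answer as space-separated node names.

Answer: NA NA NB NB NB NB

Derivation:
Op 1: add NA@37 -> ring=[37:NA]
Op 2: route key 54: none >= 54, wrap to smallest pos 37 -> NA
Op 3: route key 47: none >= 47, wrap to smallest pos 37 -> NA
Op 4: add NB@98 -> ring=[37:NA,98:NB]
Op 5: route key 84: smallest pos >= 84 is 98 -> NB
Op 6: route key 68: smallest pos >= 68 is 98 -> NB
Op 7: route key 90: smallest pos >= 90 is 98 -> NB
Op 8: route key 58: smallest pos >= 58 is 98 -> NB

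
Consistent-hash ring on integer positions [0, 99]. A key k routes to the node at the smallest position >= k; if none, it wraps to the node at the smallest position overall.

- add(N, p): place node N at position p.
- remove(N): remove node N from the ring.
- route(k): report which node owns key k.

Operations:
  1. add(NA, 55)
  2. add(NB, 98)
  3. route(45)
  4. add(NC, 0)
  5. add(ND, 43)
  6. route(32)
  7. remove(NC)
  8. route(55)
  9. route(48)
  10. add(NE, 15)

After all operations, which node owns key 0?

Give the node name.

Op 1: add NA@55 -> ring=[55:NA]
Op 2: add NB@98 -> ring=[55:NA,98:NB]
Op 3: route key 45: smallest pos >= 45 is 55 -> NA
Op 4: add NC@0 -> ring=[0:NC,55:NA,98:NB]
Op 5: add ND@43 -> ring=[0:NC,43:ND,55:NA,98:NB]
Op 6: route key 32: smallest pos >= 32 is 43 -> ND
Op 7: remove NC -> ring=[43:ND,55:NA,98:NB]
Op 8: route key 55: smallest pos >= 55 is 55 -> NA
Op 9: route key 48: smallest pos >= 48 is 55 -> NA
Op 10: add NE@15 -> ring=[15:NE,43:ND,55:NA,98:NB]
Final route key 0: smallest pos >= 0 is 15 -> NE

Answer: NE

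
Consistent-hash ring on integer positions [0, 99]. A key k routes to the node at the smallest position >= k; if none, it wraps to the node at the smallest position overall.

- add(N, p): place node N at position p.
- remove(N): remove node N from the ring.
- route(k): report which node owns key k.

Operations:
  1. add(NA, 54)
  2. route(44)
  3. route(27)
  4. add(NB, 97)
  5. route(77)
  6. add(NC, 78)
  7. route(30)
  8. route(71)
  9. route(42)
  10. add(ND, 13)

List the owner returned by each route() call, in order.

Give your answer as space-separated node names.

Answer: NA NA NB NA NC NA

Derivation:
Op 1: add NA@54 -> ring=[54:NA]
Op 2: route key 44: smallest pos >= 44 is 54 -> NA
Op 3: route key 27: smallest pos >= 27 is 54 -> NA
Op 4: add NB@97 -> ring=[54:NA,97:NB]
Op 5: route key 77: smallest pos >= 77 is 97 -> NB
Op 6: add NC@78 -> ring=[54:NA,78:NC,97:NB]
Op 7: route key 30: smallest pos >= 30 is 54 -> NA
Op 8: route key 71: smallest pos >= 71 is 78 -> NC
Op 9: route key 42: smallest pos >= 42 is 54 -> NA
Op 10: add ND@13 -> ring=[13:ND,54:NA,78:NC,97:NB]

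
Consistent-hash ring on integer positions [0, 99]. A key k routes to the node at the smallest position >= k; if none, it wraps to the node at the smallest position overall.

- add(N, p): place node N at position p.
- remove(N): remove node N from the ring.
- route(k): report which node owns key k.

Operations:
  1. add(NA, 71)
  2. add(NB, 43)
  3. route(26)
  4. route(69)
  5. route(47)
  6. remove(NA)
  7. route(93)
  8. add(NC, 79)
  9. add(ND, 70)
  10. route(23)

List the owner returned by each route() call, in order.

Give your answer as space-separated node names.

Answer: NB NA NA NB NB

Derivation:
Op 1: add NA@71 -> ring=[71:NA]
Op 2: add NB@43 -> ring=[43:NB,71:NA]
Op 3: route key 26: smallest pos >= 26 is 43 -> NB
Op 4: route key 69: smallest pos >= 69 is 71 -> NA
Op 5: route key 47: smallest pos >= 47 is 71 -> NA
Op 6: remove NA -> ring=[43:NB]
Op 7: route key 93: none >= 93, wrap to smallest pos 43 -> NB
Op 8: add NC@79 -> ring=[43:NB,79:NC]
Op 9: add ND@70 -> ring=[43:NB,70:ND,79:NC]
Op 10: route key 23: smallest pos >= 23 is 43 -> NB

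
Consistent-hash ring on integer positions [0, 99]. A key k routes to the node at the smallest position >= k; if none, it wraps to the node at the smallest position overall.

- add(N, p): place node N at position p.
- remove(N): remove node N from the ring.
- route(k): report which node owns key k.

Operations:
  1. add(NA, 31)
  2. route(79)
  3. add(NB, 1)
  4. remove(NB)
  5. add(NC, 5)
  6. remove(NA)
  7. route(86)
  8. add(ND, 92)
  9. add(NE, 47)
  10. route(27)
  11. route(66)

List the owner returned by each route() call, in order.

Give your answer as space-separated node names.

Op 1: add NA@31 -> ring=[31:NA]
Op 2: route key 79: none >= 79, wrap to smallest pos 31 -> NA
Op 3: add NB@1 -> ring=[1:NB,31:NA]
Op 4: remove NB -> ring=[31:NA]
Op 5: add NC@5 -> ring=[5:NC,31:NA]
Op 6: remove NA -> ring=[5:NC]
Op 7: route key 86: none >= 86, wrap to smallest pos 5 -> NC
Op 8: add ND@92 -> ring=[5:NC,92:ND]
Op 9: add NE@47 -> ring=[5:NC,47:NE,92:ND]
Op 10: route key 27: smallest pos >= 27 is 47 -> NE
Op 11: route key 66: smallest pos >= 66 is 92 -> ND

Answer: NA NC NE ND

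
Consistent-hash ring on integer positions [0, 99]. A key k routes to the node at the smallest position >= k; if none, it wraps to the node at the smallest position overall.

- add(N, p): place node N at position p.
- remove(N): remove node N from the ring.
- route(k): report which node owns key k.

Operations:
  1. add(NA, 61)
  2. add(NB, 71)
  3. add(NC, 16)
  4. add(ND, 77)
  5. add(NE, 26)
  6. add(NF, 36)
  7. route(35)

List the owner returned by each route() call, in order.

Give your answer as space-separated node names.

Answer: NF

Derivation:
Op 1: add NA@61 -> ring=[61:NA]
Op 2: add NB@71 -> ring=[61:NA,71:NB]
Op 3: add NC@16 -> ring=[16:NC,61:NA,71:NB]
Op 4: add ND@77 -> ring=[16:NC,61:NA,71:NB,77:ND]
Op 5: add NE@26 -> ring=[16:NC,26:NE,61:NA,71:NB,77:ND]
Op 6: add NF@36 -> ring=[16:NC,26:NE,36:NF,61:NA,71:NB,77:ND]
Op 7: route key 35: smallest pos >= 35 is 36 -> NF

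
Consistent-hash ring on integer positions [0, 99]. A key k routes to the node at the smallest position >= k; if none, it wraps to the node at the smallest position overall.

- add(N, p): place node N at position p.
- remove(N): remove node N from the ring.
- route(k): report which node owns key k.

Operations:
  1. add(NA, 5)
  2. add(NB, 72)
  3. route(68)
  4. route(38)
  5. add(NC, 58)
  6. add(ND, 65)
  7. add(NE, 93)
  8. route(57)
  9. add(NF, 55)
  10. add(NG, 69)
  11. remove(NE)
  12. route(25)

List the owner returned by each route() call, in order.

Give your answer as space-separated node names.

Answer: NB NB NC NF

Derivation:
Op 1: add NA@5 -> ring=[5:NA]
Op 2: add NB@72 -> ring=[5:NA,72:NB]
Op 3: route key 68: smallest pos >= 68 is 72 -> NB
Op 4: route key 38: smallest pos >= 38 is 72 -> NB
Op 5: add NC@58 -> ring=[5:NA,58:NC,72:NB]
Op 6: add ND@65 -> ring=[5:NA,58:NC,65:ND,72:NB]
Op 7: add NE@93 -> ring=[5:NA,58:NC,65:ND,72:NB,93:NE]
Op 8: route key 57: smallest pos >= 57 is 58 -> NC
Op 9: add NF@55 -> ring=[5:NA,55:NF,58:NC,65:ND,72:NB,93:NE]
Op 10: add NG@69 -> ring=[5:NA,55:NF,58:NC,65:ND,69:NG,72:NB,93:NE]
Op 11: remove NE -> ring=[5:NA,55:NF,58:NC,65:ND,69:NG,72:NB]
Op 12: route key 25: smallest pos >= 25 is 55 -> NF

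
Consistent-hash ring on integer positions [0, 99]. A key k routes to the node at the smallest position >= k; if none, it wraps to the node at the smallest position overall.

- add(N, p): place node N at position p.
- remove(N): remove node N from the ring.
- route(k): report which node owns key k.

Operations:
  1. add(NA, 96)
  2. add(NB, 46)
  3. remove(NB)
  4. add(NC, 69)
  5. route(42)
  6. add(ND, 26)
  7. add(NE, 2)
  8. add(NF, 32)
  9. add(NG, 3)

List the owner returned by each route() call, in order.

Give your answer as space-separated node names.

Op 1: add NA@96 -> ring=[96:NA]
Op 2: add NB@46 -> ring=[46:NB,96:NA]
Op 3: remove NB -> ring=[96:NA]
Op 4: add NC@69 -> ring=[69:NC,96:NA]
Op 5: route key 42: smallest pos >= 42 is 69 -> NC
Op 6: add ND@26 -> ring=[26:ND,69:NC,96:NA]
Op 7: add NE@2 -> ring=[2:NE,26:ND,69:NC,96:NA]
Op 8: add NF@32 -> ring=[2:NE,26:ND,32:NF,69:NC,96:NA]
Op 9: add NG@3 -> ring=[2:NE,3:NG,26:ND,32:NF,69:NC,96:NA]

Answer: NC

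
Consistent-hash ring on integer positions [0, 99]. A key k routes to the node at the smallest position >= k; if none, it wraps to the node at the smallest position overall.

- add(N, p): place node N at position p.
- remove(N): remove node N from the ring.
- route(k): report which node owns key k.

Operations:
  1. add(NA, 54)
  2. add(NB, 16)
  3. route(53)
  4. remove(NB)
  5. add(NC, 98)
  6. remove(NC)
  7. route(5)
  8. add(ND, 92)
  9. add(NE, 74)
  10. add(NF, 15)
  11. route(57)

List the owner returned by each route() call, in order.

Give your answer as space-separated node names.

Answer: NA NA NE

Derivation:
Op 1: add NA@54 -> ring=[54:NA]
Op 2: add NB@16 -> ring=[16:NB,54:NA]
Op 3: route key 53: smallest pos >= 53 is 54 -> NA
Op 4: remove NB -> ring=[54:NA]
Op 5: add NC@98 -> ring=[54:NA,98:NC]
Op 6: remove NC -> ring=[54:NA]
Op 7: route key 5: smallest pos >= 5 is 54 -> NA
Op 8: add ND@92 -> ring=[54:NA,92:ND]
Op 9: add NE@74 -> ring=[54:NA,74:NE,92:ND]
Op 10: add NF@15 -> ring=[15:NF,54:NA,74:NE,92:ND]
Op 11: route key 57: smallest pos >= 57 is 74 -> NE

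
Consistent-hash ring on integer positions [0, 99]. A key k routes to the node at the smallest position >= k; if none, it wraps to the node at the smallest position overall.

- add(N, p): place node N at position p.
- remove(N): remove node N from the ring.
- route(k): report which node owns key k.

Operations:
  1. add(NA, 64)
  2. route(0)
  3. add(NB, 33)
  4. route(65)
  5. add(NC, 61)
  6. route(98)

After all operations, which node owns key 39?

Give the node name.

Answer: NC

Derivation:
Op 1: add NA@64 -> ring=[64:NA]
Op 2: route key 0: smallest pos >= 0 is 64 -> NA
Op 3: add NB@33 -> ring=[33:NB,64:NA]
Op 4: route key 65: none >= 65, wrap to smallest pos 33 -> NB
Op 5: add NC@61 -> ring=[33:NB,61:NC,64:NA]
Op 6: route key 98: none >= 98, wrap to smallest pos 33 -> NB
Final route key 39: smallest pos >= 39 is 61 -> NC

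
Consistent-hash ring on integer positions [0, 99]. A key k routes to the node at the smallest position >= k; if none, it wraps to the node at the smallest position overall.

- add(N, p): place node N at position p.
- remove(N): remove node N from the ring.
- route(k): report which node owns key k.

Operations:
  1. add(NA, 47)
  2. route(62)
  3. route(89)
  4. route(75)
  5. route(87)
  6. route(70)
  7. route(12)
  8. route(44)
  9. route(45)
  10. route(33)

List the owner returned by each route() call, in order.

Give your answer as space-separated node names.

Op 1: add NA@47 -> ring=[47:NA]
Op 2: route key 62: none >= 62, wrap to smallest pos 47 -> NA
Op 3: route key 89: none >= 89, wrap to smallest pos 47 -> NA
Op 4: route key 75: none >= 75, wrap to smallest pos 47 -> NA
Op 5: route key 87: none >= 87, wrap to smallest pos 47 -> NA
Op 6: route key 70: none >= 70, wrap to smallest pos 47 -> NA
Op 7: route key 12: smallest pos >= 12 is 47 -> NA
Op 8: route key 44: smallest pos >= 44 is 47 -> NA
Op 9: route key 45: smallest pos >= 45 is 47 -> NA
Op 10: route key 33: smallest pos >= 33 is 47 -> NA

Answer: NA NA NA NA NA NA NA NA NA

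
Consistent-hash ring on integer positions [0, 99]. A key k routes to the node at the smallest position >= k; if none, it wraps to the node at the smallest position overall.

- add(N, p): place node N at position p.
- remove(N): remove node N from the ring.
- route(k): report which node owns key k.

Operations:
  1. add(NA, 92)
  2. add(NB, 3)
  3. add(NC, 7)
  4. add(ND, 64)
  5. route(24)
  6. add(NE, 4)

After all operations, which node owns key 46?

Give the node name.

Op 1: add NA@92 -> ring=[92:NA]
Op 2: add NB@3 -> ring=[3:NB,92:NA]
Op 3: add NC@7 -> ring=[3:NB,7:NC,92:NA]
Op 4: add ND@64 -> ring=[3:NB,7:NC,64:ND,92:NA]
Op 5: route key 24: smallest pos >= 24 is 64 -> ND
Op 6: add NE@4 -> ring=[3:NB,4:NE,7:NC,64:ND,92:NA]
Final route key 46: smallest pos >= 46 is 64 -> ND

Answer: ND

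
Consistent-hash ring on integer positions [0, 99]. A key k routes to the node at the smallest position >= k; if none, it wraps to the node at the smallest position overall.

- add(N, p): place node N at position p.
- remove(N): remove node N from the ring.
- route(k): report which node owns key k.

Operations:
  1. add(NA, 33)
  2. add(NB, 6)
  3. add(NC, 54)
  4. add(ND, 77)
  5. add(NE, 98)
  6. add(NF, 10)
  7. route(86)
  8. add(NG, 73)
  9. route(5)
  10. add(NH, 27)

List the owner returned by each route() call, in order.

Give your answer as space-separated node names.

Answer: NE NB

Derivation:
Op 1: add NA@33 -> ring=[33:NA]
Op 2: add NB@6 -> ring=[6:NB,33:NA]
Op 3: add NC@54 -> ring=[6:NB,33:NA,54:NC]
Op 4: add ND@77 -> ring=[6:NB,33:NA,54:NC,77:ND]
Op 5: add NE@98 -> ring=[6:NB,33:NA,54:NC,77:ND,98:NE]
Op 6: add NF@10 -> ring=[6:NB,10:NF,33:NA,54:NC,77:ND,98:NE]
Op 7: route key 86: smallest pos >= 86 is 98 -> NE
Op 8: add NG@73 -> ring=[6:NB,10:NF,33:NA,54:NC,73:NG,77:ND,98:NE]
Op 9: route key 5: smallest pos >= 5 is 6 -> NB
Op 10: add NH@27 -> ring=[6:NB,10:NF,27:NH,33:NA,54:NC,73:NG,77:ND,98:NE]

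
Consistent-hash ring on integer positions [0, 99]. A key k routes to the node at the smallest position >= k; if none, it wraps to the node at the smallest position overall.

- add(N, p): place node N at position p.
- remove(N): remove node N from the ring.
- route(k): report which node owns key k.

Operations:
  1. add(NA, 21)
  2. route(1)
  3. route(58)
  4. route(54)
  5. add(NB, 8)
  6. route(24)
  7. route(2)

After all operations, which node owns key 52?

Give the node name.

Answer: NB

Derivation:
Op 1: add NA@21 -> ring=[21:NA]
Op 2: route key 1: smallest pos >= 1 is 21 -> NA
Op 3: route key 58: none >= 58, wrap to smallest pos 21 -> NA
Op 4: route key 54: none >= 54, wrap to smallest pos 21 -> NA
Op 5: add NB@8 -> ring=[8:NB,21:NA]
Op 6: route key 24: none >= 24, wrap to smallest pos 8 -> NB
Op 7: route key 2: smallest pos >= 2 is 8 -> NB
Final route key 52: none >= 52, wrap to smallest pos 8 -> NB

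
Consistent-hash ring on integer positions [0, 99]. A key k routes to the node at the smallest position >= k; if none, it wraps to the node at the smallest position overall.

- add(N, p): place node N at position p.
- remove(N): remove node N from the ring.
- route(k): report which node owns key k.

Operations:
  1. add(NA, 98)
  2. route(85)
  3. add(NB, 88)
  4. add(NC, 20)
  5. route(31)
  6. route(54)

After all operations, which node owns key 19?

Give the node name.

Answer: NC

Derivation:
Op 1: add NA@98 -> ring=[98:NA]
Op 2: route key 85: smallest pos >= 85 is 98 -> NA
Op 3: add NB@88 -> ring=[88:NB,98:NA]
Op 4: add NC@20 -> ring=[20:NC,88:NB,98:NA]
Op 5: route key 31: smallest pos >= 31 is 88 -> NB
Op 6: route key 54: smallest pos >= 54 is 88 -> NB
Final route key 19: smallest pos >= 19 is 20 -> NC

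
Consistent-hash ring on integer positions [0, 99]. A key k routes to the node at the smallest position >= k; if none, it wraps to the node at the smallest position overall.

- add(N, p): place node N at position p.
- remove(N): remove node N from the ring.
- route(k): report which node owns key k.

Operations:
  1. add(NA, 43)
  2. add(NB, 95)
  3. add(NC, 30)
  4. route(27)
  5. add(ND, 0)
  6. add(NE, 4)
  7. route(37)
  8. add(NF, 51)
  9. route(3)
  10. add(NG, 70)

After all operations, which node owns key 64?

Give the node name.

Answer: NG

Derivation:
Op 1: add NA@43 -> ring=[43:NA]
Op 2: add NB@95 -> ring=[43:NA,95:NB]
Op 3: add NC@30 -> ring=[30:NC,43:NA,95:NB]
Op 4: route key 27: smallest pos >= 27 is 30 -> NC
Op 5: add ND@0 -> ring=[0:ND,30:NC,43:NA,95:NB]
Op 6: add NE@4 -> ring=[0:ND,4:NE,30:NC,43:NA,95:NB]
Op 7: route key 37: smallest pos >= 37 is 43 -> NA
Op 8: add NF@51 -> ring=[0:ND,4:NE,30:NC,43:NA,51:NF,95:NB]
Op 9: route key 3: smallest pos >= 3 is 4 -> NE
Op 10: add NG@70 -> ring=[0:ND,4:NE,30:NC,43:NA,51:NF,70:NG,95:NB]
Final route key 64: smallest pos >= 64 is 70 -> NG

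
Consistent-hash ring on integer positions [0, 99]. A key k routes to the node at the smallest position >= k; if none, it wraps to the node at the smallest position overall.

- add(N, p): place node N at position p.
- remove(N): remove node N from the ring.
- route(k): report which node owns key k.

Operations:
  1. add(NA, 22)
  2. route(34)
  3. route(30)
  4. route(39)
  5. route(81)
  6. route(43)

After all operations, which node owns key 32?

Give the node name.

Op 1: add NA@22 -> ring=[22:NA]
Op 2: route key 34: none >= 34, wrap to smallest pos 22 -> NA
Op 3: route key 30: none >= 30, wrap to smallest pos 22 -> NA
Op 4: route key 39: none >= 39, wrap to smallest pos 22 -> NA
Op 5: route key 81: none >= 81, wrap to smallest pos 22 -> NA
Op 6: route key 43: none >= 43, wrap to smallest pos 22 -> NA
Final route key 32: none >= 32, wrap to smallest pos 22 -> NA

Answer: NA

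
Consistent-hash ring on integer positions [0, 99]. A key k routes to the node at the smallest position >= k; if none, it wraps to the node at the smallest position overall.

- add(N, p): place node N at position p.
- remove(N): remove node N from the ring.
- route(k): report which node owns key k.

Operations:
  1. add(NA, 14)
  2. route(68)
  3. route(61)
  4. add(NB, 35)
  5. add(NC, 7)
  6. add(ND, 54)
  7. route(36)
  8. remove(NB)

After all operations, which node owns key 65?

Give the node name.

Answer: NC

Derivation:
Op 1: add NA@14 -> ring=[14:NA]
Op 2: route key 68: none >= 68, wrap to smallest pos 14 -> NA
Op 3: route key 61: none >= 61, wrap to smallest pos 14 -> NA
Op 4: add NB@35 -> ring=[14:NA,35:NB]
Op 5: add NC@7 -> ring=[7:NC,14:NA,35:NB]
Op 6: add ND@54 -> ring=[7:NC,14:NA,35:NB,54:ND]
Op 7: route key 36: smallest pos >= 36 is 54 -> ND
Op 8: remove NB -> ring=[7:NC,14:NA,54:ND]
Final route key 65: none >= 65, wrap to smallest pos 7 -> NC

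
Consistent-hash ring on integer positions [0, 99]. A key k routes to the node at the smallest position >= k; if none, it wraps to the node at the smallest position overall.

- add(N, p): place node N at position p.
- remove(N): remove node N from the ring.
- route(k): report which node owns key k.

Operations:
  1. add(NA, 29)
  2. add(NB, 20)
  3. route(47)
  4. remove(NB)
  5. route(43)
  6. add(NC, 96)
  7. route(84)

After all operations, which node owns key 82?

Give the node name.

Op 1: add NA@29 -> ring=[29:NA]
Op 2: add NB@20 -> ring=[20:NB,29:NA]
Op 3: route key 47: none >= 47, wrap to smallest pos 20 -> NB
Op 4: remove NB -> ring=[29:NA]
Op 5: route key 43: none >= 43, wrap to smallest pos 29 -> NA
Op 6: add NC@96 -> ring=[29:NA,96:NC]
Op 7: route key 84: smallest pos >= 84 is 96 -> NC
Final route key 82: smallest pos >= 82 is 96 -> NC

Answer: NC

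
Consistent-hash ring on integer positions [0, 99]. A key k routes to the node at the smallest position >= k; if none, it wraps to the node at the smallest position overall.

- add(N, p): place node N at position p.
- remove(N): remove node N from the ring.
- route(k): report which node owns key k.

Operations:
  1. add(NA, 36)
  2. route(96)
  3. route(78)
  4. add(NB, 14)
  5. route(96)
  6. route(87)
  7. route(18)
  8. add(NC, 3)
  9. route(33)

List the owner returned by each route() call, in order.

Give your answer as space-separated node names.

Answer: NA NA NB NB NA NA

Derivation:
Op 1: add NA@36 -> ring=[36:NA]
Op 2: route key 96: none >= 96, wrap to smallest pos 36 -> NA
Op 3: route key 78: none >= 78, wrap to smallest pos 36 -> NA
Op 4: add NB@14 -> ring=[14:NB,36:NA]
Op 5: route key 96: none >= 96, wrap to smallest pos 14 -> NB
Op 6: route key 87: none >= 87, wrap to smallest pos 14 -> NB
Op 7: route key 18: smallest pos >= 18 is 36 -> NA
Op 8: add NC@3 -> ring=[3:NC,14:NB,36:NA]
Op 9: route key 33: smallest pos >= 33 is 36 -> NA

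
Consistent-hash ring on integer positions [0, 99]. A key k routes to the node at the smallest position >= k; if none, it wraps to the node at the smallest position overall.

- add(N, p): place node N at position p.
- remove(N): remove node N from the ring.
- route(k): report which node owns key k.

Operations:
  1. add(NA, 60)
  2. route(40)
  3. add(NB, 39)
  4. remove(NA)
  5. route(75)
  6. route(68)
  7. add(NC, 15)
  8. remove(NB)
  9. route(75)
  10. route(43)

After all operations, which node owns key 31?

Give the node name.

Answer: NC

Derivation:
Op 1: add NA@60 -> ring=[60:NA]
Op 2: route key 40: smallest pos >= 40 is 60 -> NA
Op 3: add NB@39 -> ring=[39:NB,60:NA]
Op 4: remove NA -> ring=[39:NB]
Op 5: route key 75: none >= 75, wrap to smallest pos 39 -> NB
Op 6: route key 68: none >= 68, wrap to smallest pos 39 -> NB
Op 7: add NC@15 -> ring=[15:NC,39:NB]
Op 8: remove NB -> ring=[15:NC]
Op 9: route key 75: none >= 75, wrap to smallest pos 15 -> NC
Op 10: route key 43: none >= 43, wrap to smallest pos 15 -> NC
Final route key 31: none >= 31, wrap to smallest pos 15 -> NC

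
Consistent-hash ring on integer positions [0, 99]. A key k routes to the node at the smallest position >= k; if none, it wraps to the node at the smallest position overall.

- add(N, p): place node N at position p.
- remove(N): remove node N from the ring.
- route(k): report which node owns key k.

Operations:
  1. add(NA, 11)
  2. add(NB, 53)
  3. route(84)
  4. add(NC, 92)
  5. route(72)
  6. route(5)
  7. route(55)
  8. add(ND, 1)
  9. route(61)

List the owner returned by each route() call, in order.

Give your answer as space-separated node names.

Answer: NA NC NA NC NC

Derivation:
Op 1: add NA@11 -> ring=[11:NA]
Op 2: add NB@53 -> ring=[11:NA,53:NB]
Op 3: route key 84: none >= 84, wrap to smallest pos 11 -> NA
Op 4: add NC@92 -> ring=[11:NA,53:NB,92:NC]
Op 5: route key 72: smallest pos >= 72 is 92 -> NC
Op 6: route key 5: smallest pos >= 5 is 11 -> NA
Op 7: route key 55: smallest pos >= 55 is 92 -> NC
Op 8: add ND@1 -> ring=[1:ND,11:NA,53:NB,92:NC]
Op 9: route key 61: smallest pos >= 61 is 92 -> NC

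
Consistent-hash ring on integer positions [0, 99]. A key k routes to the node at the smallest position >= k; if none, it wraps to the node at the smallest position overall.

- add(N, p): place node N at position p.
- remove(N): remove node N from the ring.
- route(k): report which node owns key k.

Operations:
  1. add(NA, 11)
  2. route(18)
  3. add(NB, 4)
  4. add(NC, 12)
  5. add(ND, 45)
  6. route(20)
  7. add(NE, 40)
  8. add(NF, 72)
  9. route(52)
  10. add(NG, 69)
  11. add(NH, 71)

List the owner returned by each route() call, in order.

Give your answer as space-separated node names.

Answer: NA ND NF

Derivation:
Op 1: add NA@11 -> ring=[11:NA]
Op 2: route key 18: none >= 18, wrap to smallest pos 11 -> NA
Op 3: add NB@4 -> ring=[4:NB,11:NA]
Op 4: add NC@12 -> ring=[4:NB,11:NA,12:NC]
Op 5: add ND@45 -> ring=[4:NB,11:NA,12:NC,45:ND]
Op 6: route key 20: smallest pos >= 20 is 45 -> ND
Op 7: add NE@40 -> ring=[4:NB,11:NA,12:NC,40:NE,45:ND]
Op 8: add NF@72 -> ring=[4:NB,11:NA,12:NC,40:NE,45:ND,72:NF]
Op 9: route key 52: smallest pos >= 52 is 72 -> NF
Op 10: add NG@69 -> ring=[4:NB,11:NA,12:NC,40:NE,45:ND,69:NG,72:NF]
Op 11: add NH@71 -> ring=[4:NB,11:NA,12:NC,40:NE,45:ND,69:NG,71:NH,72:NF]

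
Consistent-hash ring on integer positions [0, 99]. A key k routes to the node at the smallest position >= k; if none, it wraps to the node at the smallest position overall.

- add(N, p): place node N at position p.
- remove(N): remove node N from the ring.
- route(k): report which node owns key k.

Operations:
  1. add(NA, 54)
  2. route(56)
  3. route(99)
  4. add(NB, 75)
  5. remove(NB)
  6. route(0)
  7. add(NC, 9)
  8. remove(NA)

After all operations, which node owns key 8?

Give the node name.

Op 1: add NA@54 -> ring=[54:NA]
Op 2: route key 56: none >= 56, wrap to smallest pos 54 -> NA
Op 3: route key 99: none >= 99, wrap to smallest pos 54 -> NA
Op 4: add NB@75 -> ring=[54:NA,75:NB]
Op 5: remove NB -> ring=[54:NA]
Op 6: route key 0: smallest pos >= 0 is 54 -> NA
Op 7: add NC@9 -> ring=[9:NC,54:NA]
Op 8: remove NA -> ring=[9:NC]
Final route key 8: smallest pos >= 8 is 9 -> NC

Answer: NC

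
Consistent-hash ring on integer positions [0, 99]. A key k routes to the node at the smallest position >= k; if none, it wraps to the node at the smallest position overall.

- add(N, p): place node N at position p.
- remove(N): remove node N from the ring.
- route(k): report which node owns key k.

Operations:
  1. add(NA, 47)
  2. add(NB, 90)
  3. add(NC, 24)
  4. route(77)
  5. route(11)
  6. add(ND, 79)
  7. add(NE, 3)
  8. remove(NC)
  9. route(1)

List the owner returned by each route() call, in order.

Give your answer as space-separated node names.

Answer: NB NC NE

Derivation:
Op 1: add NA@47 -> ring=[47:NA]
Op 2: add NB@90 -> ring=[47:NA,90:NB]
Op 3: add NC@24 -> ring=[24:NC,47:NA,90:NB]
Op 4: route key 77: smallest pos >= 77 is 90 -> NB
Op 5: route key 11: smallest pos >= 11 is 24 -> NC
Op 6: add ND@79 -> ring=[24:NC,47:NA,79:ND,90:NB]
Op 7: add NE@3 -> ring=[3:NE,24:NC,47:NA,79:ND,90:NB]
Op 8: remove NC -> ring=[3:NE,47:NA,79:ND,90:NB]
Op 9: route key 1: smallest pos >= 1 is 3 -> NE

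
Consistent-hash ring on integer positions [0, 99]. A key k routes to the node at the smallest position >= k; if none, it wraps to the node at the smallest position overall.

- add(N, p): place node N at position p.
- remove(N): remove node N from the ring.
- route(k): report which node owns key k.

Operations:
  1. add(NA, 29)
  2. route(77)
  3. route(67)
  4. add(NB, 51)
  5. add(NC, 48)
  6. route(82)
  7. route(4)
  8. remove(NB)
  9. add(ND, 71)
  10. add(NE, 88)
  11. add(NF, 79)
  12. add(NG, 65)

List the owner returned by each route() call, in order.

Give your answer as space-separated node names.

Op 1: add NA@29 -> ring=[29:NA]
Op 2: route key 77: none >= 77, wrap to smallest pos 29 -> NA
Op 3: route key 67: none >= 67, wrap to smallest pos 29 -> NA
Op 4: add NB@51 -> ring=[29:NA,51:NB]
Op 5: add NC@48 -> ring=[29:NA,48:NC,51:NB]
Op 6: route key 82: none >= 82, wrap to smallest pos 29 -> NA
Op 7: route key 4: smallest pos >= 4 is 29 -> NA
Op 8: remove NB -> ring=[29:NA,48:NC]
Op 9: add ND@71 -> ring=[29:NA,48:NC,71:ND]
Op 10: add NE@88 -> ring=[29:NA,48:NC,71:ND,88:NE]
Op 11: add NF@79 -> ring=[29:NA,48:NC,71:ND,79:NF,88:NE]
Op 12: add NG@65 -> ring=[29:NA,48:NC,65:NG,71:ND,79:NF,88:NE]

Answer: NA NA NA NA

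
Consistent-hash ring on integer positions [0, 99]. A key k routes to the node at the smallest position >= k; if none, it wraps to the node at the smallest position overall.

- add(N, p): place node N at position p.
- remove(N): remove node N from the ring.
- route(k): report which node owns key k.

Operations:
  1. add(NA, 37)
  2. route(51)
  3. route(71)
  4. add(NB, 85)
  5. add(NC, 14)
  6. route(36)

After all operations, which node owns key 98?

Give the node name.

Answer: NC

Derivation:
Op 1: add NA@37 -> ring=[37:NA]
Op 2: route key 51: none >= 51, wrap to smallest pos 37 -> NA
Op 3: route key 71: none >= 71, wrap to smallest pos 37 -> NA
Op 4: add NB@85 -> ring=[37:NA,85:NB]
Op 5: add NC@14 -> ring=[14:NC,37:NA,85:NB]
Op 6: route key 36: smallest pos >= 36 is 37 -> NA
Final route key 98: none >= 98, wrap to smallest pos 14 -> NC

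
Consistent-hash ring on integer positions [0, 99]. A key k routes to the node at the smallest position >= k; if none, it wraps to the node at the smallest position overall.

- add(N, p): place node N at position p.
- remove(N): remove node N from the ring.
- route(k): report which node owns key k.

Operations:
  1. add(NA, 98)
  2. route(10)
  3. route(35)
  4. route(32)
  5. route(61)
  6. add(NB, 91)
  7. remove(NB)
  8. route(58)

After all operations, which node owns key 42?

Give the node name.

Answer: NA

Derivation:
Op 1: add NA@98 -> ring=[98:NA]
Op 2: route key 10: smallest pos >= 10 is 98 -> NA
Op 3: route key 35: smallest pos >= 35 is 98 -> NA
Op 4: route key 32: smallest pos >= 32 is 98 -> NA
Op 5: route key 61: smallest pos >= 61 is 98 -> NA
Op 6: add NB@91 -> ring=[91:NB,98:NA]
Op 7: remove NB -> ring=[98:NA]
Op 8: route key 58: smallest pos >= 58 is 98 -> NA
Final route key 42: smallest pos >= 42 is 98 -> NA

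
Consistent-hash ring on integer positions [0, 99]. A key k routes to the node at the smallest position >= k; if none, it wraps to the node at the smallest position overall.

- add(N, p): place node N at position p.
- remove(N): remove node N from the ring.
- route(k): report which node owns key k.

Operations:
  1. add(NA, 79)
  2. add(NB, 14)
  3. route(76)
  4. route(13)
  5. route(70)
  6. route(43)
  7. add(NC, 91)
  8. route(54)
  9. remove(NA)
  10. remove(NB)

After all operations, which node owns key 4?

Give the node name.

Answer: NC

Derivation:
Op 1: add NA@79 -> ring=[79:NA]
Op 2: add NB@14 -> ring=[14:NB,79:NA]
Op 3: route key 76: smallest pos >= 76 is 79 -> NA
Op 4: route key 13: smallest pos >= 13 is 14 -> NB
Op 5: route key 70: smallest pos >= 70 is 79 -> NA
Op 6: route key 43: smallest pos >= 43 is 79 -> NA
Op 7: add NC@91 -> ring=[14:NB,79:NA,91:NC]
Op 8: route key 54: smallest pos >= 54 is 79 -> NA
Op 9: remove NA -> ring=[14:NB,91:NC]
Op 10: remove NB -> ring=[91:NC]
Final route key 4: smallest pos >= 4 is 91 -> NC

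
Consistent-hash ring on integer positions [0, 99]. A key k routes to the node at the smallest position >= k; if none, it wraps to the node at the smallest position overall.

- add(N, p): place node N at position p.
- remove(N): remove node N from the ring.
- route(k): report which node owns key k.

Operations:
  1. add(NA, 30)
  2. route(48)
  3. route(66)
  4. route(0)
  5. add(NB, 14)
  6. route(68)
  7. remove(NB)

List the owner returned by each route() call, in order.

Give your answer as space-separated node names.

Answer: NA NA NA NB

Derivation:
Op 1: add NA@30 -> ring=[30:NA]
Op 2: route key 48: none >= 48, wrap to smallest pos 30 -> NA
Op 3: route key 66: none >= 66, wrap to smallest pos 30 -> NA
Op 4: route key 0: smallest pos >= 0 is 30 -> NA
Op 5: add NB@14 -> ring=[14:NB,30:NA]
Op 6: route key 68: none >= 68, wrap to smallest pos 14 -> NB
Op 7: remove NB -> ring=[30:NA]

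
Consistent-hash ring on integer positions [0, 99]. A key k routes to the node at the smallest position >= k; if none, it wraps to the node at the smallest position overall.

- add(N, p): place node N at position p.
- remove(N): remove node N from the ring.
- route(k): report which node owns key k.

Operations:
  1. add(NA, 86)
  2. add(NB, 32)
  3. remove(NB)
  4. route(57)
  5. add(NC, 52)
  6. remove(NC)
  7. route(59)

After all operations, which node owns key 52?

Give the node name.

Answer: NA

Derivation:
Op 1: add NA@86 -> ring=[86:NA]
Op 2: add NB@32 -> ring=[32:NB,86:NA]
Op 3: remove NB -> ring=[86:NA]
Op 4: route key 57: smallest pos >= 57 is 86 -> NA
Op 5: add NC@52 -> ring=[52:NC,86:NA]
Op 6: remove NC -> ring=[86:NA]
Op 7: route key 59: smallest pos >= 59 is 86 -> NA
Final route key 52: smallest pos >= 52 is 86 -> NA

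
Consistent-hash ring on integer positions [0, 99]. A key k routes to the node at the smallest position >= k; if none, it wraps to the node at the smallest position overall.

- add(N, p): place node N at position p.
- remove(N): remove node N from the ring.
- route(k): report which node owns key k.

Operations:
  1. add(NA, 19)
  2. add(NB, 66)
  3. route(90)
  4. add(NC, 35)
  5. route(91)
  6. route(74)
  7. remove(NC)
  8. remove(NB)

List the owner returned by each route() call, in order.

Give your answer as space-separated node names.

Answer: NA NA NA

Derivation:
Op 1: add NA@19 -> ring=[19:NA]
Op 2: add NB@66 -> ring=[19:NA,66:NB]
Op 3: route key 90: none >= 90, wrap to smallest pos 19 -> NA
Op 4: add NC@35 -> ring=[19:NA,35:NC,66:NB]
Op 5: route key 91: none >= 91, wrap to smallest pos 19 -> NA
Op 6: route key 74: none >= 74, wrap to smallest pos 19 -> NA
Op 7: remove NC -> ring=[19:NA,66:NB]
Op 8: remove NB -> ring=[19:NA]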